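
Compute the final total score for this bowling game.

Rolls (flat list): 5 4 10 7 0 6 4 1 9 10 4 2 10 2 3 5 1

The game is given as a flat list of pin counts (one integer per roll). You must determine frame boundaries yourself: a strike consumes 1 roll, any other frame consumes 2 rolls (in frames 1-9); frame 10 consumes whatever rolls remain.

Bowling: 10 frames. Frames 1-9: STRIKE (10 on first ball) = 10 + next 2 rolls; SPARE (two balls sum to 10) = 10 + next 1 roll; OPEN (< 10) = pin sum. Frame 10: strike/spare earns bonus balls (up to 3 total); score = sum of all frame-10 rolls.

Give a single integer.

Answer: 112

Derivation:
Frame 1: OPEN (5+4=9). Cumulative: 9
Frame 2: STRIKE. 10 + next two rolls (7+0) = 17. Cumulative: 26
Frame 3: OPEN (7+0=7). Cumulative: 33
Frame 4: SPARE (6+4=10). 10 + next roll (1) = 11. Cumulative: 44
Frame 5: SPARE (1+9=10). 10 + next roll (10) = 20. Cumulative: 64
Frame 6: STRIKE. 10 + next two rolls (4+2) = 16. Cumulative: 80
Frame 7: OPEN (4+2=6). Cumulative: 86
Frame 8: STRIKE. 10 + next two rolls (2+3) = 15. Cumulative: 101
Frame 9: OPEN (2+3=5). Cumulative: 106
Frame 10: OPEN. Sum of all frame-10 rolls (5+1) = 6. Cumulative: 112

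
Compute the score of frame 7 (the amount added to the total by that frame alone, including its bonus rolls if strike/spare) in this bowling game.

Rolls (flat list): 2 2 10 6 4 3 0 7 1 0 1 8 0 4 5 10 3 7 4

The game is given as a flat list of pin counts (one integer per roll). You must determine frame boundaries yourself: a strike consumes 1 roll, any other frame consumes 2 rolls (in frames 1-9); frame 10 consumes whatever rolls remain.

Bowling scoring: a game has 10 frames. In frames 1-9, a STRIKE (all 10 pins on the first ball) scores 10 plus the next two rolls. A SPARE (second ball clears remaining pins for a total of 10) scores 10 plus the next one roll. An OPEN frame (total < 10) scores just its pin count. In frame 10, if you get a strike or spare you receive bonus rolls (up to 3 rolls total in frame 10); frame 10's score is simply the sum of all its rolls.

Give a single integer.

Answer: 8

Derivation:
Frame 1: OPEN (2+2=4). Cumulative: 4
Frame 2: STRIKE. 10 + next two rolls (6+4) = 20. Cumulative: 24
Frame 3: SPARE (6+4=10). 10 + next roll (3) = 13. Cumulative: 37
Frame 4: OPEN (3+0=3). Cumulative: 40
Frame 5: OPEN (7+1=8). Cumulative: 48
Frame 6: OPEN (0+1=1). Cumulative: 49
Frame 7: OPEN (8+0=8). Cumulative: 57
Frame 8: OPEN (4+5=9). Cumulative: 66
Frame 9: STRIKE. 10 + next two rolls (3+7) = 20. Cumulative: 86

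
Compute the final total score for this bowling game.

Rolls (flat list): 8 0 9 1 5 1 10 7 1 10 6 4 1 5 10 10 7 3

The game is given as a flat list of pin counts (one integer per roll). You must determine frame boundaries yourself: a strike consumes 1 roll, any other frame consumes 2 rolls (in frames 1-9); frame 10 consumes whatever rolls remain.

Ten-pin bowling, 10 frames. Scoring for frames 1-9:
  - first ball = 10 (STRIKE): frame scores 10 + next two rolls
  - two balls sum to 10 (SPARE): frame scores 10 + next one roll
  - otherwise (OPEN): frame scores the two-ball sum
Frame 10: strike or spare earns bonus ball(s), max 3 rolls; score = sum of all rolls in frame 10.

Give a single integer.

Frame 1: OPEN (8+0=8). Cumulative: 8
Frame 2: SPARE (9+1=10). 10 + next roll (5) = 15. Cumulative: 23
Frame 3: OPEN (5+1=6). Cumulative: 29
Frame 4: STRIKE. 10 + next two rolls (7+1) = 18. Cumulative: 47
Frame 5: OPEN (7+1=8). Cumulative: 55
Frame 6: STRIKE. 10 + next two rolls (6+4) = 20. Cumulative: 75
Frame 7: SPARE (6+4=10). 10 + next roll (1) = 11. Cumulative: 86
Frame 8: OPEN (1+5=6). Cumulative: 92
Frame 9: STRIKE. 10 + next two rolls (10+7) = 27. Cumulative: 119
Frame 10: STRIKE. Sum of all frame-10 rolls (10+7+3) = 20. Cumulative: 139

Answer: 139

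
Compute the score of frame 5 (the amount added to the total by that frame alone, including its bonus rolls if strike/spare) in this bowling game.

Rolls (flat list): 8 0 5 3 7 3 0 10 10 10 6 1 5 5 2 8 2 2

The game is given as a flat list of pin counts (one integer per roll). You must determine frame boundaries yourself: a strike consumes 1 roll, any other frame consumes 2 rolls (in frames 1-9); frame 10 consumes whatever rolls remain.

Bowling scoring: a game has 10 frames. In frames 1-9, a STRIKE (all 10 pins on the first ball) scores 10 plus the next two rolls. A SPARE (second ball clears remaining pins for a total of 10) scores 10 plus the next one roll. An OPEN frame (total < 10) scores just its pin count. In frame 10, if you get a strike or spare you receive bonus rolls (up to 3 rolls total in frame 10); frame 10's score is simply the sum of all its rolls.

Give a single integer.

Answer: 26

Derivation:
Frame 1: OPEN (8+0=8). Cumulative: 8
Frame 2: OPEN (5+3=8). Cumulative: 16
Frame 3: SPARE (7+3=10). 10 + next roll (0) = 10. Cumulative: 26
Frame 4: SPARE (0+10=10). 10 + next roll (10) = 20. Cumulative: 46
Frame 5: STRIKE. 10 + next two rolls (10+6) = 26. Cumulative: 72
Frame 6: STRIKE. 10 + next two rolls (6+1) = 17. Cumulative: 89
Frame 7: OPEN (6+1=7). Cumulative: 96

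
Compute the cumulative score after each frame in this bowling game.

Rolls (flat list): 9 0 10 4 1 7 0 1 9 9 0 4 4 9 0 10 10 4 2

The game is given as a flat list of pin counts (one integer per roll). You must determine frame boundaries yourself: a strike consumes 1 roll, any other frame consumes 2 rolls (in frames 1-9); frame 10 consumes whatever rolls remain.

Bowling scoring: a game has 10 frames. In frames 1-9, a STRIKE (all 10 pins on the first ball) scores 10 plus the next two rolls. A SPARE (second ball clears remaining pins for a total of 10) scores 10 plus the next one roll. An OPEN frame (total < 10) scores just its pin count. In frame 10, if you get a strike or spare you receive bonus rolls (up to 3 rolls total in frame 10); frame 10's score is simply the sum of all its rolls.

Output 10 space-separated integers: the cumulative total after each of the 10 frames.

Answer: 9 24 29 36 55 64 72 81 105 121

Derivation:
Frame 1: OPEN (9+0=9). Cumulative: 9
Frame 2: STRIKE. 10 + next two rolls (4+1) = 15. Cumulative: 24
Frame 3: OPEN (4+1=5). Cumulative: 29
Frame 4: OPEN (7+0=7). Cumulative: 36
Frame 5: SPARE (1+9=10). 10 + next roll (9) = 19. Cumulative: 55
Frame 6: OPEN (9+0=9). Cumulative: 64
Frame 7: OPEN (4+4=8). Cumulative: 72
Frame 8: OPEN (9+0=9). Cumulative: 81
Frame 9: STRIKE. 10 + next two rolls (10+4) = 24. Cumulative: 105
Frame 10: STRIKE. Sum of all frame-10 rolls (10+4+2) = 16. Cumulative: 121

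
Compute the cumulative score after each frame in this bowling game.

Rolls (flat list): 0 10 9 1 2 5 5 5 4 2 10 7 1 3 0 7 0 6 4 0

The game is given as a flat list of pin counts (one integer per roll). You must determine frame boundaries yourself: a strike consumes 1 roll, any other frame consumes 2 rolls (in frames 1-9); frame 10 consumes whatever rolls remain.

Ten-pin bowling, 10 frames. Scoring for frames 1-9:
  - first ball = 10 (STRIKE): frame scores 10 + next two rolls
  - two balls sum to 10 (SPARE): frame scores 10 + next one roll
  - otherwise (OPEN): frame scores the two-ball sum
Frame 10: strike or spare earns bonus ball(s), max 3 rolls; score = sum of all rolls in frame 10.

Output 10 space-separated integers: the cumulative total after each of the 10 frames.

Answer: 19 31 38 52 58 76 84 87 94 104

Derivation:
Frame 1: SPARE (0+10=10). 10 + next roll (9) = 19. Cumulative: 19
Frame 2: SPARE (9+1=10). 10 + next roll (2) = 12. Cumulative: 31
Frame 3: OPEN (2+5=7). Cumulative: 38
Frame 4: SPARE (5+5=10). 10 + next roll (4) = 14. Cumulative: 52
Frame 5: OPEN (4+2=6). Cumulative: 58
Frame 6: STRIKE. 10 + next two rolls (7+1) = 18. Cumulative: 76
Frame 7: OPEN (7+1=8). Cumulative: 84
Frame 8: OPEN (3+0=3). Cumulative: 87
Frame 9: OPEN (7+0=7). Cumulative: 94
Frame 10: SPARE. Sum of all frame-10 rolls (6+4+0) = 10. Cumulative: 104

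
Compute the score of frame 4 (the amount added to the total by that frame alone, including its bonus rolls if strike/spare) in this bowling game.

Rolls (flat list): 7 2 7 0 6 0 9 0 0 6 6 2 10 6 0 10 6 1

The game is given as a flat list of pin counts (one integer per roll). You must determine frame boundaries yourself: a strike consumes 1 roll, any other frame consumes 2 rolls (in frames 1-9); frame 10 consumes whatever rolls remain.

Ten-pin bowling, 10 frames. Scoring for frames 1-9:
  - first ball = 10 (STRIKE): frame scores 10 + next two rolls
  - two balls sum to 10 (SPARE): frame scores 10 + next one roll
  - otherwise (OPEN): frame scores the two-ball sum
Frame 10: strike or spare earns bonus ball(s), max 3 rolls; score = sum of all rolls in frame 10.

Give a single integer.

Frame 1: OPEN (7+2=9). Cumulative: 9
Frame 2: OPEN (7+0=7). Cumulative: 16
Frame 3: OPEN (6+0=6). Cumulative: 22
Frame 4: OPEN (9+0=9). Cumulative: 31
Frame 5: OPEN (0+6=6). Cumulative: 37
Frame 6: OPEN (6+2=8). Cumulative: 45

Answer: 9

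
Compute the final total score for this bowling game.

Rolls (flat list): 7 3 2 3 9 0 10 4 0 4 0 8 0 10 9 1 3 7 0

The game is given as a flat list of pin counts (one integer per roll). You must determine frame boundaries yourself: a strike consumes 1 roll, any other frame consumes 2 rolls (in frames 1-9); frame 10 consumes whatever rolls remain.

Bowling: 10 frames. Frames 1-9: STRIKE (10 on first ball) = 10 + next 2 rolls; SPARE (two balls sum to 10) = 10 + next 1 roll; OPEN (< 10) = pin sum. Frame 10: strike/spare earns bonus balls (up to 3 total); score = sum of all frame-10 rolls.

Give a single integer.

Frame 1: SPARE (7+3=10). 10 + next roll (2) = 12. Cumulative: 12
Frame 2: OPEN (2+3=5). Cumulative: 17
Frame 3: OPEN (9+0=9). Cumulative: 26
Frame 4: STRIKE. 10 + next two rolls (4+0) = 14. Cumulative: 40
Frame 5: OPEN (4+0=4). Cumulative: 44
Frame 6: OPEN (4+0=4). Cumulative: 48
Frame 7: OPEN (8+0=8). Cumulative: 56
Frame 8: STRIKE. 10 + next two rolls (9+1) = 20. Cumulative: 76
Frame 9: SPARE (9+1=10). 10 + next roll (3) = 13. Cumulative: 89
Frame 10: SPARE. Sum of all frame-10 rolls (3+7+0) = 10. Cumulative: 99

Answer: 99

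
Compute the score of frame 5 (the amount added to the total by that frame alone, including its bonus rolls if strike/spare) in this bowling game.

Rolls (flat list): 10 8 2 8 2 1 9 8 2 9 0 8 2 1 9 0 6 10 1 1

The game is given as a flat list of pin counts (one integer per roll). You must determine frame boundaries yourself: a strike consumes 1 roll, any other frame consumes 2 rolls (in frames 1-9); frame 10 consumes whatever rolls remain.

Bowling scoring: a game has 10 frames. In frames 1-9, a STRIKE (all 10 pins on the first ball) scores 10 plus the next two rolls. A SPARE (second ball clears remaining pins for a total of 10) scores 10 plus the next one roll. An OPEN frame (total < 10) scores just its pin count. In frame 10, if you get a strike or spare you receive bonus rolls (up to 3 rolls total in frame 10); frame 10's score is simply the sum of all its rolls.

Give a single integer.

Frame 1: STRIKE. 10 + next two rolls (8+2) = 20. Cumulative: 20
Frame 2: SPARE (8+2=10). 10 + next roll (8) = 18. Cumulative: 38
Frame 3: SPARE (8+2=10). 10 + next roll (1) = 11. Cumulative: 49
Frame 4: SPARE (1+9=10). 10 + next roll (8) = 18. Cumulative: 67
Frame 5: SPARE (8+2=10). 10 + next roll (9) = 19. Cumulative: 86
Frame 6: OPEN (9+0=9). Cumulative: 95
Frame 7: SPARE (8+2=10). 10 + next roll (1) = 11. Cumulative: 106

Answer: 19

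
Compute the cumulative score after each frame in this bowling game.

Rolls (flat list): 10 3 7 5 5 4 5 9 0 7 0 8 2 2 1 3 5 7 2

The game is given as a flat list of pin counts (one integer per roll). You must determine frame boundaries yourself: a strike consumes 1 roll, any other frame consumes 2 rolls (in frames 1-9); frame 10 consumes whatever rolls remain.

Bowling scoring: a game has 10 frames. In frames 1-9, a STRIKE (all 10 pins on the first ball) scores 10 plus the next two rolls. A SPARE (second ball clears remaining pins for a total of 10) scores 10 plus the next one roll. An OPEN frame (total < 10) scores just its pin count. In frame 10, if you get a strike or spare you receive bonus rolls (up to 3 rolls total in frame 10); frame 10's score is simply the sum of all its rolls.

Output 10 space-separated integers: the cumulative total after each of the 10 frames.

Frame 1: STRIKE. 10 + next two rolls (3+7) = 20. Cumulative: 20
Frame 2: SPARE (3+7=10). 10 + next roll (5) = 15. Cumulative: 35
Frame 3: SPARE (5+5=10). 10 + next roll (4) = 14. Cumulative: 49
Frame 4: OPEN (4+5=9). Cumulative: 58
Frame 5: OPEN (9+0=9). Cumulative: 67
Frame 6: OPEN (7+0=7). Cumulative: 74
Frame 7: SPARE (8+2=10). 10 + next roll (2) = 12. Cumulative: 86
Frame 8: OPEN (2+1=3). Cumulative: 89
Frame 9: OPEN (3+5=8). Cumulative: 97
Frame 10: OPEN. Sum of all frame-10 rolls (7+2) = 9. Cumulative: 106

Answer: 20 35 49 58 67 74 86 89 97 106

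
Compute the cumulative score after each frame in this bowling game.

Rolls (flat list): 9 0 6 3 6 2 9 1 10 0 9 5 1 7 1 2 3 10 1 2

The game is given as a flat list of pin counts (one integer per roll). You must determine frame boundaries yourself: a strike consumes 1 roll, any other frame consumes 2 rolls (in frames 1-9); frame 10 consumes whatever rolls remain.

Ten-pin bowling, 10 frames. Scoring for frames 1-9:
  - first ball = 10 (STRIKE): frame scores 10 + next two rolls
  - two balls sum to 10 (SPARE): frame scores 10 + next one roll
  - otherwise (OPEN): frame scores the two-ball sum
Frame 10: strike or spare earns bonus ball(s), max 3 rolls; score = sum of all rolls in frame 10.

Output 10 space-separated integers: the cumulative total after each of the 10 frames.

Answer: 9 18 26 46 65 74 80 88 93 106

Derivation:
Frame 1: OPEN (9+0=9). Cumulative: 9
Frame 2: OPEN (6+3=9). Cumulative: 18
Frame 3: OPEN (6+2=8). Cumulative: 26
Frame 4: SPARE (9+1=10). 10 + next roll (10) = 20. Cumulative: 46
Frame 5: STRIKE. 10 + next two rolls (0+9) = 19. Cumulative: 65
Frame 6: OPEN (0+9=9). Cumulative: 74
Frame 7: OPEN (5+1=6). Cumulative: 80
Frame 8: OPEN (7+1=8). Cumulative: 88
Frame 9: OPEN (2+3=5). Cumulative: 93
Frame 10: STRIKE. Sum of all frame-10 rolls (10+1+2) = 13. Cumulative: 106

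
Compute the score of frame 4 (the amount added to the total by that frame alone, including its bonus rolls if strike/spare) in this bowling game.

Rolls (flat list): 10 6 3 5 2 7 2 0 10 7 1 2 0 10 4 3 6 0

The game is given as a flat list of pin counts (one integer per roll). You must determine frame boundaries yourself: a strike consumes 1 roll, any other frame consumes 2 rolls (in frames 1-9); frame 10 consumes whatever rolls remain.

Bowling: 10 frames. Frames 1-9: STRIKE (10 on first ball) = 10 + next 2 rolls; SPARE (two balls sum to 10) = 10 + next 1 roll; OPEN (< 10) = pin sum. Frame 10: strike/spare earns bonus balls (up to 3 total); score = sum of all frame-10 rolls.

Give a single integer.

Frame 1: STRIKE. 10 + next two rolls (6+3) = 19. Cumulative: 19
Frame 2: OPEN (6+3=9). Cumulative: 28
Frame 3: OPEN (5+2=7). Cumulative: 35
Frame 4: OPEN (7+2=9). Cumulative: 44
Frame 5: SPARE (0+10=10). 10 + next roll (7) = 17. Cumulative: 61
Frame 6: OPEN (7+1=8). Cumulative: 69

Answer: 9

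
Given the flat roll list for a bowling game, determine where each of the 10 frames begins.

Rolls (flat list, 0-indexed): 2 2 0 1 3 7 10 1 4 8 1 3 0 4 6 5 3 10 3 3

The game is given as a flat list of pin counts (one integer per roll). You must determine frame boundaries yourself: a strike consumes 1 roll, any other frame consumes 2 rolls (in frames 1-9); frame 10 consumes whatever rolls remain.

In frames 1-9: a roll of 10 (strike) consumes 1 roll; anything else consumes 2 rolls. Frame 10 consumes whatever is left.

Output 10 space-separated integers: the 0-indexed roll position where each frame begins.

Answer: 0 2 4 6 7 9 11 13 15 17

Derivation:
Frame 1 starts at roll index 0: rolls=2,2 (sum=4), consumes 2 rolls
Frame 2 starts at roll index 2: rolls=0,1 (sum=1), consumes 2 rolls
Frame 3 starts at roll index 4: rolls=3,7 (sum=10), consumes 2 rolls
Frame 4 starts at roll index 6: roll=10 (strike), consumes 1 roll
Frame 5 starts at roll index 7: rolls=1,4 (sum=5), consumes 2 rolls
Frame 6 starts at roll index 9: rolls=8,1 (sum=9), consumes 2 rolls
Frame 7 starts at roll index 11: rolls=3,0 (sum=3), consumes 2 rolls
Frame 8 starts at roll index 13: rolls=4,6 (sum=10), consumes 2 rolls
Frame 9 starts at roll index 15: rolls=5,3 (sum=8), consumes 2 rolls
Frame 10 starts at roll index 17: 3 remaining rolls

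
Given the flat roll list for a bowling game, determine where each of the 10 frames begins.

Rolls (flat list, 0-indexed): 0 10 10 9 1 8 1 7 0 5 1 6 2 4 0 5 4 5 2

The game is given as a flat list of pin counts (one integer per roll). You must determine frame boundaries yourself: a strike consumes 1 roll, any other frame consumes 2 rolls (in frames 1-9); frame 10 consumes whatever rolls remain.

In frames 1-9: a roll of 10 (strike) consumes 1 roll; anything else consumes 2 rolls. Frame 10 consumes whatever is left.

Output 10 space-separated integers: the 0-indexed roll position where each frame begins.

Answer: 0 2 3 5 7 9 11 13 15 17

Derivation:
Frame 1 starts at roll index 0: rolls=0,10 (sum=10), consumes 2 rolls
Frame 2 starts at roll index 2: roll=10 (strike), consumes 1 roll
Frame 3 starts at roll index 3: rolls=9,1 (sum=10), consumes 2 rolls
Frame 4 starts at roll index 5: rolls=8,1 (sum=9), consumes 2 rolls
Frame 5 starts at roll index 7: rolls=7,0 (sum=7), consumes 2 rolls
Frame 6 starts at roll index 9: rolls=5,1 (sum=6), consumes 2 rolls
Frame 7 starts at roll index 11: rolls=6,2 (sum=8), consumes 2 rolls
Frame 8 starts at roll index 13: rolls=4,0 (sum=4), consumes 2 rolls
Frame 9 starts at roll index 15: rolls=5,4 (sum=9), consumes 2 rolls
Frame 10 starts at roll index 17: 2 remaining rolls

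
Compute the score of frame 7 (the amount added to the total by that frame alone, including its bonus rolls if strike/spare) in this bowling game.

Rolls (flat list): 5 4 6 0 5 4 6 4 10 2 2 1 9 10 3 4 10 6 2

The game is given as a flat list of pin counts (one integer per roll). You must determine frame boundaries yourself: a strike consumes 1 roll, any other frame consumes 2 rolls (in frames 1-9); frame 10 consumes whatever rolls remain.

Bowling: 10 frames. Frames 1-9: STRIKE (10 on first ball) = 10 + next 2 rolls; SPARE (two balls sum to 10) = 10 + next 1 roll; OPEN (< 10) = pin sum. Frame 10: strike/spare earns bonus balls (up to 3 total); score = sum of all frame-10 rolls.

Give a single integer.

Frame 1: OPEN (5+4=9). Cumulative: 9
Frame 2: OPEN (6+0=6). Cumulative: 15
Frame 3: OPEN (5+4=9). Cumulative: 24
Frame 4: SPARE (6+4=10). 10 + next roll (10) = 20. Cumulative: 44
Frame 5: STRIKE. 10 + next two rolls (2+2) = 14. Cumulative: 58
Frame 6: OPEN (2+2=4). Cumulative: 62
Frame 7: SPARE (1+9=10). 10 + next roll (10) = 20. Cumulative: 82
Frame 8: STRIKE. 10 + next two rolls (3+4) = 17. Cumulative: 99
Frame 9: OPEN (3+4=7). Cumulative: 106

Answer: 20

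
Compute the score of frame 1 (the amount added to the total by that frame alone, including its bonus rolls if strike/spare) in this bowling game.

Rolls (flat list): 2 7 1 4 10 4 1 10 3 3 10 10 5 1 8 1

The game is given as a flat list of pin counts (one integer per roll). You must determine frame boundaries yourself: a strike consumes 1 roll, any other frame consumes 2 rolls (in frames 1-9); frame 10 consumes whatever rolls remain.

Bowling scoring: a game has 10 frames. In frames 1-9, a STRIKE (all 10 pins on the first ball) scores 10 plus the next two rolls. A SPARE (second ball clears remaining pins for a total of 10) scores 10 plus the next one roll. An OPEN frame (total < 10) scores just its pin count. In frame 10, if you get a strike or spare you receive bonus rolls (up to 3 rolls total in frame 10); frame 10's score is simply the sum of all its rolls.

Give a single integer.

Answer: 9

Derivation:
Frame 1: OPEN (2+7=9). Cumulative: 9
Frame 2: OPEN (1+4=5). Cumulative: 14
Frame 3: STRIKE. 10 + next two rolls (4+1) = 15. Cumulative: 29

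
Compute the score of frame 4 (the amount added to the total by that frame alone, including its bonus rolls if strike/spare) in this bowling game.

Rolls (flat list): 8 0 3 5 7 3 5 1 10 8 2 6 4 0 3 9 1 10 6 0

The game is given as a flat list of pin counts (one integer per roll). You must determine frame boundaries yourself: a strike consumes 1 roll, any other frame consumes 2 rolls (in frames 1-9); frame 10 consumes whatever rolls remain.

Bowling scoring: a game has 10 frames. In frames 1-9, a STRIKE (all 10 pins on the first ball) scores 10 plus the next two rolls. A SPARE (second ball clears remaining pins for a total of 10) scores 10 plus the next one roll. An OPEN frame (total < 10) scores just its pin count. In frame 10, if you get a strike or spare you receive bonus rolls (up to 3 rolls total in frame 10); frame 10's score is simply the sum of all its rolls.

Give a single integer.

Answer: 6

Derivation:
Frame 1: OPEN (8+0=8). Cumulative: 8
Frame 2: OPEN (3+5=8). Cumulative: 16
Frame 3: SPARE (7+3=10). 10 + next roll (5) = 15. Cumulative: 31
Frame 4: OPEN (5+1=6). Cumulative: 37
Frame 5: STRIKE. 10 + next two rolls (8+2) = 20. Cumulative: 57
Frame 6: SPARE (8+2=10). 10 + next roll (6) = 16. Cumulative: 73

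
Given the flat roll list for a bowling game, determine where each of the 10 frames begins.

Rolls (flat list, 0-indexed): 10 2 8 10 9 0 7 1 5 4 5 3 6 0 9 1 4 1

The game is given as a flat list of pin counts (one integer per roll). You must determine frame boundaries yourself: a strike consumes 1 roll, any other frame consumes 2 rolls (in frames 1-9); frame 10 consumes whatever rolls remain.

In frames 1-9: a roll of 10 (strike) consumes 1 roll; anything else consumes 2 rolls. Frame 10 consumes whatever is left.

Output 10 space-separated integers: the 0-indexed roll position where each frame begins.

Answer: 0 1 3 4 6 8 10 12 14 16

Derivation:
Frame 1 starts at roll index 0: roll=10 (strike), consumes 1 roll
Frame 2 starts at roll index 1: rolls=2,8 (sum=10), consumes 2 rolls
Frame 3 starts at roll index 3: roll=10 (strike), consumes 1 roll
Frame 4 starts at roll index 4: rolls=9,0 (sum=9), consumes 2 rolls
Frame 5 starts at roll index 6: rolls=7,1 (sum=8), consumes 2 rolls
Frame 6 starts at roll index 8: rolls=5,4 (sum=9), consumes 2 rolls
Frame 7 starts at roll index 10: rolls=5,3 (sum=8), consumes 2 rolls
Frame 8 starts at roll index 12: rolls=6,0 (sum=6), consumes 2 rolls
Frame 9 starts at roll index 14: rolls=9,1 (sum=10), consumes 2 rolls
Frame 10 starts at roll index 16: 2 remaining rolls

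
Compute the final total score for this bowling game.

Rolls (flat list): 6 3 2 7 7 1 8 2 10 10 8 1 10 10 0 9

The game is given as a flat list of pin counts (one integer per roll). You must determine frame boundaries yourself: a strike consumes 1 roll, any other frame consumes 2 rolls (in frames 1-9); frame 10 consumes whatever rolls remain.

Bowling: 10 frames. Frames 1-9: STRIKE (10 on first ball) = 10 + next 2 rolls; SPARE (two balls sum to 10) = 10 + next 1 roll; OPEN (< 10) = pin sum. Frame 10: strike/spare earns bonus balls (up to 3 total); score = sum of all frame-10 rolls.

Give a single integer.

Answer: 150

Derivation:
Frame 1: OPEN (6+3=9). Cumulative: 9
Frame 2: OPEN (2+7=9). Cumulative: 18
Frame 3: OPEN (7+1=8). Cumulative: 26
Frame 4: SPARE (8+2=10). 10 + next roll (10) = 20. Cumulative: 46
Frame 5: STRIKE. 10 + next two rolls (10+8) = 28. Cumulative: 74
Frame 6: STRIKE. 10 + next two rolls (8+1) = 19. Cumulative: 93
Frame 7: OPEN (8+1=9). Cumulative: 102
Frame 8: STRIKE. 10 + next two rolls (10+0) = 20. Cumulative: 122
Frame 9: STRIKE. 10 + next two rolls (0+9) = 19. Cumulative: 141
Frame 10: OPEN. Sum of all frame-10 rolls (0+9) = 9. Cumulative: 150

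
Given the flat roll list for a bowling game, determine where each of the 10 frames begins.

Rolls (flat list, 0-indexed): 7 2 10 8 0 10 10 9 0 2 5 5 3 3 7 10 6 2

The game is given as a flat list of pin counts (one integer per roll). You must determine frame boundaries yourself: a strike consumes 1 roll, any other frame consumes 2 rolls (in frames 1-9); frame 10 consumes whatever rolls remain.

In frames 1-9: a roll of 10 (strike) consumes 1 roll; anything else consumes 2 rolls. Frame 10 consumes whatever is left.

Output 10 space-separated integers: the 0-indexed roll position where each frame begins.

Frame 1 starts at roll index 0: rolls=7,2 (sum=9), consumes 2 rolls
Frame 2 starts at roll index 2: roll=10 (strike), consumes 1 roll
Frame 3 starts at roll index 3: rolls=8,0 (sum=8), consumes 2 rolls
Frame 4 starts at roll index 5: roll=10 (strike), consumes 1 roll
Frame 5 starts at roll index 6: roll=10 (strike), consumes 1 roll
Frame 6 starts at roll index 7: rolls=9,0 (sum=9), consumes 2 rolls
Frame 7 starts at roll index 9: rolls=2,5 (sum=7), consumes 2 rolls
Frame 8 starts at roll index 11: rolls=5,3 (sum=8), consumes 2 rolls
Frame 9 starts at roll index 13: rolls=3,7 (sum=10), consumes 2 rolls
Frame 10 starts at roll index 15: 3 remaining rolls

Answer: 0 2 3 5 6 7 9 11 13 15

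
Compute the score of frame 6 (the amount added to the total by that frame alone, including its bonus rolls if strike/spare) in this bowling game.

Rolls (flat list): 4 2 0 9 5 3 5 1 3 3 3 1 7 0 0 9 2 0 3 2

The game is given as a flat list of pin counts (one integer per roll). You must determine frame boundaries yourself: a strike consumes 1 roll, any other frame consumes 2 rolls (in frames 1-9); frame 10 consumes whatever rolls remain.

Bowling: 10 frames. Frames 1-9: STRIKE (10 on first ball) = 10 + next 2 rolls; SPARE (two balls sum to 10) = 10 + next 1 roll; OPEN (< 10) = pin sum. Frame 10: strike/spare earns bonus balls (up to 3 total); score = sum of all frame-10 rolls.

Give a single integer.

Answer: 4

Derivation:
Frame 1: OPEN (4+2=6). Cumulative: 6
Frame 2: OPEN (0+9=9). Cumulative: 15
Frame 3: OPEN (5+3=8). Cumulative: 23
Frame 4: OPEN (5+1=6). Cumulative: 29
Frame 5: OPEN (3+3=6). Cumulative: 35
Frame 6: OPEN (3+1=4). Cumulative: 39
Frame 7: OPEN (7+0=7). Cumulative: 46
Frame 8: OPEN (0+9=9). Cumulative: 55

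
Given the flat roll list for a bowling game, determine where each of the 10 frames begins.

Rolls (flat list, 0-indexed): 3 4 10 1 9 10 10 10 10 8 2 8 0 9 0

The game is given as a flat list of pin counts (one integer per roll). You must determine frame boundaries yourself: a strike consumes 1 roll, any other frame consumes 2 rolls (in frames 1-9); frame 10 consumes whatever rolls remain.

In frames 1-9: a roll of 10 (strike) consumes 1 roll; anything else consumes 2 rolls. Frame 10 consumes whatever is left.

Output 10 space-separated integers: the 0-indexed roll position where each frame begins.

Answer: 0 2 3 5 6 7 8 9 11 13

Derivation:
Frame 1 starts at roll index 0: rolls=3,4 (sum=7), consumes 2 rolls
Frame 2 starts at roll index 2: roll=10 (strike), consumes 1 roll
Frame 3 starts at roll index 3: rolls=1,9 (sum=10), consumes 2 rolls
Frame 4 starts at roll index 5: roll=10 (strike), consumes 1 roll
Frame 5 starts at roll index 6: roll=10 (strike), consumes 1 roll
Frame 6 starts at roll index 7: roll=10 (strike), consumes 1 roll
Frame 7 starts at roll index 8: roll=10 (strike), consumes 1 roll
Frame 8 starts at roll index 9: rolls=8,2 (sum=10), consumes 2 rolls
Frame 9 starts at roll index 11: rolls=8,0 (sum=8), consumes 2 rolls
Frame 10 starts at roll index 13: 2 remaining rolls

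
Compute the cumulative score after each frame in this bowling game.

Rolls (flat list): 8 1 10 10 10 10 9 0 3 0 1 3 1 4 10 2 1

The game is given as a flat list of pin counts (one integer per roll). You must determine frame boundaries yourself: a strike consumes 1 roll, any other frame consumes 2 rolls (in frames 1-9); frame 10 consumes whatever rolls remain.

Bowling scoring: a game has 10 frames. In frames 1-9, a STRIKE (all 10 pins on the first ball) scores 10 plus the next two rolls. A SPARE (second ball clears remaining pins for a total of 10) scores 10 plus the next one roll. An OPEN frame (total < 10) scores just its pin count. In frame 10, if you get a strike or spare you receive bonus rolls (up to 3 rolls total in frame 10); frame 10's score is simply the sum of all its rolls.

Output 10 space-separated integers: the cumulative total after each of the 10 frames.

Frame 1: OPEN (8+1=9). Cumulative: 9
Frame 2: STRIKE. 10 + next two rolls (10+10) = 30. Cumulative: 39
Frame 3: STRIKE. 10 + next two rolls (10+10) = 30. Cumulative: 69
Frame 4: STRIKE. 10 + next two rolls (10+9) = 29. Cumulative: 98
Frame 5: STRIKE. 10 + next two rolls (9+0) = 19. Cumulative: 117
Frame 6: OPEN (9+0=9). Cumulative: 126
Frame 7: OPEN (3+0=3). Cumulative: 129
Frame 8: OPEN (1+3=4). Cumulative: 133
Frame 9: OPEN (1+4=5). Cumulative: 138
Frame 10: STRIKE. Sum of all frame-10 rolls (10+2+1) = 13. Cumulative: 151

Answer: 9 39 69 98 117 126 129 133 138 151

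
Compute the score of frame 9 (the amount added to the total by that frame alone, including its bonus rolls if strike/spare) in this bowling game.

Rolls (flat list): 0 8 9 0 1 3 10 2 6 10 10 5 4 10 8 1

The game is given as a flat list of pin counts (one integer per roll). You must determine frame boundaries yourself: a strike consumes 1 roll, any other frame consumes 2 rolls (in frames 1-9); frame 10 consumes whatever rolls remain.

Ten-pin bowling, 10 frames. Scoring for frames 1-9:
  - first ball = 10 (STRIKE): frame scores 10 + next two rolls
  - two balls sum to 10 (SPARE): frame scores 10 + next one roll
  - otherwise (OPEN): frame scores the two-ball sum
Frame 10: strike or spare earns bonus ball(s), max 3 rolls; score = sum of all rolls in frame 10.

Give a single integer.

Answer: 19

Derivation:
Frame 1: OPEN (0+8=8). Cumulative: 8
Frame 2: OPEN (9+0=9). Cumulative: 17
Frame 3: OPEN (1+3=4). Cumulative: 21
Frame 4: STRIKE. 10 + next two rolls (2+6) = 18. Cumulative: 39
Frame 5: OPEN (2+6=8). Cumulative: 47
Frame 6: STRIKE. 10 + next two rolls (10+5) = 25. Cumulative: 72
Frame 7: STRIKE. 10 + next two rolls (5+4) = 19. Cumulative: 91
Frame 8: OPEN (5+4=9). Cumulative: 100
Frame 9: STRIKE. 10 + next two rolls (8+1) = 19. Cumulative: 119
Frame 10: OPEN. Sum of all frame-10 rolls (8+1) = 9. Cumulative: 128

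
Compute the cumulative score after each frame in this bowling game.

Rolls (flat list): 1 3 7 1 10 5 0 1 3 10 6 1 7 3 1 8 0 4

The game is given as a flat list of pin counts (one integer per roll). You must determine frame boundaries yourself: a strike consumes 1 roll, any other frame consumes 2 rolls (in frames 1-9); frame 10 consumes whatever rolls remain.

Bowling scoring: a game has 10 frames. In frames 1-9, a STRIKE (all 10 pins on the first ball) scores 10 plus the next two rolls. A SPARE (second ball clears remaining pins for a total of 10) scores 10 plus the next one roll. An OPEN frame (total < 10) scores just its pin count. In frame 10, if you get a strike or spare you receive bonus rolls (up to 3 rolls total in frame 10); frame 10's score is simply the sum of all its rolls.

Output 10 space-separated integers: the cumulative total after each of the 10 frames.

Frame 1: OPEN (1+3=4). Cumulative: 4
Frame 2: OPEN (7+1=8). Cumulative: 12
Frame 3: STRIKE. 10 + next two rolls (5+0) = 15. Cumulative: 27
Frame 4: OPEN (5+0=5). Cumulative: 32
Frame 5: OPEN (1+3=4). Cumulative: 36
Frame 6: STRIKE. 10 + next two rolls (6+1) = 17. Cumulative: 53
Frame 7: OPEN (6+1=7). Cumulative: 60
Frame 8: SPARE (7+3=10). 10 + next roll (1) = 11. Cumulative: 71
Frame 9: OPEN (1+8=9). Cumulative: 80
Frame 10: OPEN. Sum of all frame-10 rolls (0+4) = 4. Cumulative: 84

Answer: 4 12 27 32 36 53 60 71 80 84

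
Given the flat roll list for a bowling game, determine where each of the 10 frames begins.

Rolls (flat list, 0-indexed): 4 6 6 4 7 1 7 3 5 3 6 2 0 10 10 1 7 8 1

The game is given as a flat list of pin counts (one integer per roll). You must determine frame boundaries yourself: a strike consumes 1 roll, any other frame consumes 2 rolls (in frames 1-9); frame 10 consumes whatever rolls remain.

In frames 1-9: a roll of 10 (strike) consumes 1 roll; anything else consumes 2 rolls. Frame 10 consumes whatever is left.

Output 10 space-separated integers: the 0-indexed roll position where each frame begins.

Answer: 0 2 4 6 8 10 12 14 15 17

Derivation:
Frame 1 starts at roll index 0: rolls=4,6 (sum=10), consumes 2 rolls
Frame 2 starts at roll index 2: rolls=6,4 (sum=10), consumes 2 rolls
Frame 3 starts at roll index 4: rolls=7,1 (sum=8), consumes 2 rolls
Frame 4 starts at roll index 6: rolls=7,3 (sum=10), consumes 2 rolls
Frame 5 starts at roll index 8: rolls=5,3 (sum=8), consumes 2 rolls
Frame 6 starts at roll index 10: rolls=6,2 (sum=8), consumes 2 rolls
Frame 7 starts at roll index 12: rolls=0,10 (sum=10), consumes 2 rolls
Frame 8 starts at roll index 14: roll=10 (strike), consumes 1 roll
Frame 9 starts at roll index 15: rolls=1,7 (sum=8), consumes 2 rolls
Frame 10 starts at roll index 17: 2 remaining rolls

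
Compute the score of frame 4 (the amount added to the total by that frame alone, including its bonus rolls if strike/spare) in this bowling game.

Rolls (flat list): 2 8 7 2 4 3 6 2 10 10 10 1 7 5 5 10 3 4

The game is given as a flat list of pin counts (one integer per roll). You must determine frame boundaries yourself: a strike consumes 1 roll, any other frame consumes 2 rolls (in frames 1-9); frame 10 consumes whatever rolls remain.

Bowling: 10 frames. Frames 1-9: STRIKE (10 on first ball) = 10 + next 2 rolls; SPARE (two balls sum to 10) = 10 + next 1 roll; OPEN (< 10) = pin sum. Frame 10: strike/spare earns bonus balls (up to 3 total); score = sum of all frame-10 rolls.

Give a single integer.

Answer: 8

Derivation:
Frame 1: SPARE (2+8=10). 10 + next roll (7) = 17. Cumulative: 17
Frame 2: OPEN (7+2=9). Cumulative: 26
Frame 3: OPEN (4+3=7). Cumulative: 33
Frame 4: OPEN (6+2=8). Cumulative: 41
Frame 5: STRIKE. 10 + next two rolls (10+10) = 30. Cumulative: 71
Frame 6: STRIKE. 10 + next two rolls (10+1) = 21. Cumulative: 92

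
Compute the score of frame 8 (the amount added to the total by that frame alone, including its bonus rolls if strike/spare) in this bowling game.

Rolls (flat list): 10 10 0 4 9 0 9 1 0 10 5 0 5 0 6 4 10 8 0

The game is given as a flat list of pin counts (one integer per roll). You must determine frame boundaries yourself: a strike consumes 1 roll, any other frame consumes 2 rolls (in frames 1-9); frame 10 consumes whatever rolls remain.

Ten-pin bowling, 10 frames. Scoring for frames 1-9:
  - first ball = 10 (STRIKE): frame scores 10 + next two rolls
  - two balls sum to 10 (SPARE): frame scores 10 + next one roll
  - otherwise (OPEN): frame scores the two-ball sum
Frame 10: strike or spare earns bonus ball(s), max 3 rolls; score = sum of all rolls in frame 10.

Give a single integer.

Answer: 5

Derivation:
Frame 1: STRIKE. 10 + next two rolls (10+0) = 20. Cumulative: 20
Frame 2: STRIKE. 10 + next two rolls (0+4) = 14. Cumulative: 34
Frame 3: OPEN (0+4=4). Cumulative: 38
Frame 4: OPEN (9+0=9). Cumulative: 47
Frame 5: SPARE (9+1=10). 10 + next roll (0) = 10. Cumulative: 57
Frame 6: SPARE (0+10=10). 10 + next roll (5) = 15. Cumulative: 72
Frame 7: OPEN (5+0=5). Cumulative: 77
Frame 8: OPEN (5+0=5). Cumulative: 82
Frame 9: SPARE (6+4=10). 10 + next roll (10) = 20. Cumulative: 102
Frame 10: STRIKE. Sum of all frame-10 rolls (10+8+0) = 18. Cumulative: 120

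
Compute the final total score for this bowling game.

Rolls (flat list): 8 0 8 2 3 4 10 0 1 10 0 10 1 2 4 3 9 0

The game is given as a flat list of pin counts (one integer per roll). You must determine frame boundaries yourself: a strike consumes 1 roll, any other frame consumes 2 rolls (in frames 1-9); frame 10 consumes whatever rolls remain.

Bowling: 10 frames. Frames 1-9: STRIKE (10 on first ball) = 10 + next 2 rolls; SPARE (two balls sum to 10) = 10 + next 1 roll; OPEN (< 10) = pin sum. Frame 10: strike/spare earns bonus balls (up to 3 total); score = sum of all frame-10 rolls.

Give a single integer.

Answer: 90

Derivation:
Frame 1: OPEN (8+0=8). Cumulative: 8
Frame 2: SPARE (8+2=10). 10 + next roll (3) = 13. Cumulative: 21
Frame 3: OPEN (3+4=7). Cumulative: 28
Frame 4: STRIKE. 10 + next two rolls (0+1) = 11. Cumulative: 39
Frame 5: OPEN (0+1=1). Cumulative: 40
Frame 6: STRIKE. 10 + next two rolls (0+10) = 20. Cumulative: 60
Frame 7: SPARE (0+10=10). 10 + next roll (1) = 11. Cumulative: 71
Frame 8: OPEN (1+2=3). Cumulative: 74
Frame 9: OPEN (4+3=7). Cumulative: 81
Frame 10: OPEN. Sum of all frame-10 rolls (9+0) = 9. Cumulative: 90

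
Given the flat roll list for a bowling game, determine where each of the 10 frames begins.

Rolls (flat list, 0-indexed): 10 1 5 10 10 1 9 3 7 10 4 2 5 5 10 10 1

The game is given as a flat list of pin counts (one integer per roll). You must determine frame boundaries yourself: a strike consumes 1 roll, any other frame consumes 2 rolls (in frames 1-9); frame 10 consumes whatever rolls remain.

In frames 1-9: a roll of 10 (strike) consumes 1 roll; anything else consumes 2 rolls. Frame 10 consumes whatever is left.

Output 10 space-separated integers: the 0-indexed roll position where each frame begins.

Answer: 0 1 3 4 5 7 9 10 12 14

Derivation:
Frame 1 starts at roll index 0: roll=10 (strike), consumes 1 roll
Frame 2 starts at roll index 1: rolls=1,5 (sum=6), consumes 2 rolls
Frame 3 starts at roll index 3: roll=10 (strike), consumes 1 roll
Frame 4 starts at roll index 4: roll=10 (strike), consumes 1 roll
Frame 5 starts at roll index 5: rolls=1,9 (sum=10), consumes 2 rolls
Frame 6 starts at roll index 7: rolls=3,7 (sum=10), consumes 2 rolls
Frame 7 starts at roll index 9: roll=10 (strike), consumes 1 roll
Frame 8 starts at roll index 10: rolls=4,2 (sum=6), consumes 2 rolls
Frame 9 starts at roll index 12: rolls=5,5 (sum=10), consumes 2 rolls
Frame 10 starts at roll index 14: 3 remaining rolls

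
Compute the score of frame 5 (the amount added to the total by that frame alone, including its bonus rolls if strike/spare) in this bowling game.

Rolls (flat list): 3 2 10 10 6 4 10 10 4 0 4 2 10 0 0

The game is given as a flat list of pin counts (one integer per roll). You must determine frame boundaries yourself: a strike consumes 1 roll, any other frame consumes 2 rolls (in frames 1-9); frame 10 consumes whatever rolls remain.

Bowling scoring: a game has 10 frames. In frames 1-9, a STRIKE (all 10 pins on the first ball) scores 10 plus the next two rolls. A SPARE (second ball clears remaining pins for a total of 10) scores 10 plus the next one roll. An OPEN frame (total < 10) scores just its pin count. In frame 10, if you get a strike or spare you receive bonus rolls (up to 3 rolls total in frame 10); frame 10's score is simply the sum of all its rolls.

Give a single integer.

Frame 1: OPEN (3+2=5). Cumulative: 5
Frame 2: STRIKE. 10 + next two rolls (10+6) = 26. Cumulative: 31
Frame 3: STRIKE. 10 + next two rolls (6+4) = 20. Cumulative: 51
Frame 4: SPARE (6+4=10). 10 + next roll (10) = 20. Cumulative: 71
Frame 5: STRIKE. 10 + next two rolls (10+4) = 24. Cumulative: 95
Frame 6: STRIKE. 10 + next two rolls (4+0) = 14. Cumulative: 109
Frame 7: OPEN (4+0=4). Cumulative: 113

Answer: 24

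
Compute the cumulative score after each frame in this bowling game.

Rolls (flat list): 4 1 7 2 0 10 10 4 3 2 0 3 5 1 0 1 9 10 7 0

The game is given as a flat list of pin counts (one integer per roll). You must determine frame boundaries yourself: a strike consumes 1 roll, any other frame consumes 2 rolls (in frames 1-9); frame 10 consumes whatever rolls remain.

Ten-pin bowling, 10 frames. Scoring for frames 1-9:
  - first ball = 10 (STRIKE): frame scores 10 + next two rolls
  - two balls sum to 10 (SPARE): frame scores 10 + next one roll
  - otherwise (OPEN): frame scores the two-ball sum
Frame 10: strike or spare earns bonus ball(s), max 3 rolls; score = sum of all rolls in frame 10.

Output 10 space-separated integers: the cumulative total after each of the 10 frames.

Frame 1: OPEN (4+1=5). Cumulative: 5
Frame 2: OPEN (7+2=9). Cumulative: 14
Frame 3: SPARE (0+10=10). 10 + next roll (10) = 20. Cumulative: 34
Frame 4: STRIKE. 10 + next two rolls (4+3) = 17. Cumulative: 51
Frame 5: OPEN (4+3=7). Cumulative: 58
Frame 6: OPEN (2+0=2). Cumulative: 60
Frame 7: OPEN (3+5=8). Cumulative: 68
Frame 8: OPEN (1+0=1). Cumulative: 69
Frame 9: SPARE (1+9=10). 10 + next roll (10) = 20. Cumulative: 89
Frame 10: STRIKE. Sum of all frame-10 rolls (10+7+0) = 17. Cumulative: 106

Answer: 5 14 34 51 58 60 68 69 89 106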